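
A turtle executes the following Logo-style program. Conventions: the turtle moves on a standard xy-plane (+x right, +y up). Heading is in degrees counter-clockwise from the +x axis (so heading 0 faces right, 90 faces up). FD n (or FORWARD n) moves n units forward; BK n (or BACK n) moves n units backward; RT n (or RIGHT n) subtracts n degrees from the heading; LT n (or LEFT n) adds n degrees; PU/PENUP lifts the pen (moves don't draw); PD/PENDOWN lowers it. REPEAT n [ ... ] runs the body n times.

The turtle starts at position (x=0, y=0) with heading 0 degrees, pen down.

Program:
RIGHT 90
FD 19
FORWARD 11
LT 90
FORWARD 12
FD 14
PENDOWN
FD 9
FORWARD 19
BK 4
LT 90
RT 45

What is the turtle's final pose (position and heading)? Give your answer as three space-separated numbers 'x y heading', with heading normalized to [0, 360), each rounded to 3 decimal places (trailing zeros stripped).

Executing turtle program step by step:
Start: pos=(0,0), heading=0, pen down
RT 90: heading 0 -> 270
FD 19: (0,0) -> (0,-19) [heading=270, draw]
FD 11: (0,-19) -> (0,-30) [heading=270, draw]
LT 90: heading 270 -> 0
FD 12: (0,-30) -> (12,-30) [heading=0, draw]
FD 14: (12,-30) -> (26,-30) [heading=0, draw]
PD: pen down
FD 9: (26,-30) -> (35,-30) [heading=0, draw]
FD 19: (35,-30) -> (54,-30) [heading=0, draw]
BK 4: (54,-30) -> (50,-30) [heading=0, draw]
LT 90: heading 0 -> 90
RT 45: heading 90 -> 45
Final: pos=(50,-30), heading=45, 7 segment(s) drawn

Answer: 50 -30 45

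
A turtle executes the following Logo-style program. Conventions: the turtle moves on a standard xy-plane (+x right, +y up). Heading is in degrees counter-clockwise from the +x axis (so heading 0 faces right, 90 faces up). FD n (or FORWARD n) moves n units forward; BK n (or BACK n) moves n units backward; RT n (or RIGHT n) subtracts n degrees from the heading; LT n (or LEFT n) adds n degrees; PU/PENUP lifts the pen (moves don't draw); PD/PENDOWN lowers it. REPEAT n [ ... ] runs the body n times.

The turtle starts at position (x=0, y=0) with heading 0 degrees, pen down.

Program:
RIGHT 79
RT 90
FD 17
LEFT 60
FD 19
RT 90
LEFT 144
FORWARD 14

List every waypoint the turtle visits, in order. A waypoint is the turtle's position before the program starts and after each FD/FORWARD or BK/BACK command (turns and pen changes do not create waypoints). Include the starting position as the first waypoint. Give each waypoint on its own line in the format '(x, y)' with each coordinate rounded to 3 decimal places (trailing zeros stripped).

Answer: (0, 0)
(-16.688, -3.244)
(-22.873, -21.209)
(-14.843, -32.677)

Derivation:
Executing turtle program step by step:
Start: pos=(0,0), heading=0, pen down
RT 79: heading 0 -> 281
RT 90: heading 281 -> 191
FD 17: (0,0) -> (-16.688,-3.244) [heading=191, draw]
LT 60: heading 191 -> 251
FD 19: (-16.688,-3.244) -> (-22.873,-21.209) [heading=251, draw]
RT 90: heading 251 -> 161
LT 144: heading 161 -> 305
FD 14: (-22.873,-21.209) -> (-14.843,-32.677) [heading=305, draw]
Final: pos=(-14.843,-32.677), heading=305, 3 segment(s) drawn
Waypoints (4 total):
(0, 0)
(-16.688, -3.244)
(-22.873, -21.209)
(-14.843, -32.677)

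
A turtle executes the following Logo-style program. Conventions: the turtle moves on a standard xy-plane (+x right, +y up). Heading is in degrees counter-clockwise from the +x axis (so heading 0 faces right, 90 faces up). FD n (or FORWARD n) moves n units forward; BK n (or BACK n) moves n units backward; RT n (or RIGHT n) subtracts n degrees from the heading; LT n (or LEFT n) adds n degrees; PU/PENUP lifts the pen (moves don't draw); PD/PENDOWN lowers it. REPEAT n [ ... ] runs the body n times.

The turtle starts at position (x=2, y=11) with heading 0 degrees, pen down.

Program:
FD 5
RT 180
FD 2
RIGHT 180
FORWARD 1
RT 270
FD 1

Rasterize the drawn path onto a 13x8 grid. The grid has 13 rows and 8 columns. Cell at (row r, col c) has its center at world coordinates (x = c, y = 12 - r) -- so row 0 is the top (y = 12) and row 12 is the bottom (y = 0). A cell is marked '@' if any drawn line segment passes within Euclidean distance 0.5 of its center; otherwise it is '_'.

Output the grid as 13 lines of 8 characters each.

Segment 0: (2,11) -> (7,11)
Segment 1: (7,11) -> (5,11)
Segment 2: (5,11) -> (6,11)
Segment 3: (6,11) -> (6,12)

Answer: ______@_
__@@@@@@
________
________
________
________
________
________
________
________
________
________
________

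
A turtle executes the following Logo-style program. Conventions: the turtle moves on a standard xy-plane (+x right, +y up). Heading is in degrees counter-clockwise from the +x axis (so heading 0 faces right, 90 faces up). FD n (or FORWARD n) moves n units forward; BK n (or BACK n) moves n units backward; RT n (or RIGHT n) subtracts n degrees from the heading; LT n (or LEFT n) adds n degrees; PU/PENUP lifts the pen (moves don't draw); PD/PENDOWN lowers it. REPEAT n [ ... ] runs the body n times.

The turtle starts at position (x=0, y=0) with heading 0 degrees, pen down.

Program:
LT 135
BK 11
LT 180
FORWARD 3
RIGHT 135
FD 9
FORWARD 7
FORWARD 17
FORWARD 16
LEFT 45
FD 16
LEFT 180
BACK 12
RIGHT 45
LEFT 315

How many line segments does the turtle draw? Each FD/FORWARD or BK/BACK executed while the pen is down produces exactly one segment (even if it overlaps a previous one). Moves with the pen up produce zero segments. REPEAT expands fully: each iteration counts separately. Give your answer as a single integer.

Executing turtle program step by step:
Start: pos=(0,0), heading=0, pen down
LT 135: heading 0 -> 135
BK 11: (0,0) -> (7.778,-7.778) [heading=135, draw]
LT 180: heading 135 -> 315
FD 3: (7.778,-7.778) -> (9.899,-9.899) [heading=315, draw]
RT 135: heading 315 -> 180
FD 9: (9.899,-9.899) -> (0.899,-9.899) [heading=180, draw]
FD 7: (0.899,-9.899) -> (-6.101,-9.899) [heading=180, draw]
FD 17: (-6.101,-9.899) -> (-23.101,-9.899) [heading=180, draw]
FD 16: (-23.101,-9.899) -> (-39.101,-9.899) [heading=180, draw]
LT 45: heading 180 -> 225
FD 16: (-39.101,-9.899) -> (-50.414,-21.213) [heading=225, draw]
LT 180: heading 225 -> 45
BK 12: (-50.414,-21.213) -> (-58.899,-29.698) [heading=45, draw]
RT 45: heading 45 -> 0
LT 315: heading 0 -> 315
Final: pos=(-58.899,-29.698), heading=315, 8 segment(s) drawn
Segments drawn: 8

Answer: 8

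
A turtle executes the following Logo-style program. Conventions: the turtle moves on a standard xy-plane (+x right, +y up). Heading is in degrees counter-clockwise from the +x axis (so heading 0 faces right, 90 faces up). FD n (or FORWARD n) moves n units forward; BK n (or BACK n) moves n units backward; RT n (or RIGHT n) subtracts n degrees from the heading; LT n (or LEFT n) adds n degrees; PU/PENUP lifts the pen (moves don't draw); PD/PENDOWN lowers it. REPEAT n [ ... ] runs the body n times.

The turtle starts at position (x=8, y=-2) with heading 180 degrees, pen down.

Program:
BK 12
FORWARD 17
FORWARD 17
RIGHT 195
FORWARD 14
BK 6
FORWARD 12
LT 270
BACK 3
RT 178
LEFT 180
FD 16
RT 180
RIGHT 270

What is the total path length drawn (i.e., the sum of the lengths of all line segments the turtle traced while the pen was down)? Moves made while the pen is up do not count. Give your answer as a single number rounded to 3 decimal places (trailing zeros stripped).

Executing turtle program step by step:
Start: pos=(8,-2), heading=180, pen down
BK 12: (8,-2) -> (20,-2) [heading=180, draw]
FD 17: (20,-2) -> (3,-2) [heading=180, draw]
FD 17: (3,-2) -> (-14,-2) [heading=180, draw]
RT 195: heading 180 -> 345
FD 14: (-14,-2) -> (-0.477,-5.623) [heading=345, draw]
BK 6: (-0.477,-5.623) -> (-6.273,-4.071) [heading=345, draw]
FD 12: (-6.273,-4.071) -> (5.319,-7.176) [heading=345, draw]
LT 270: heading 345 -> 255
BK 3: (5.319,-7.176) -> (6.095,-4.279) [heading=255, draw]
RT 178: heading 255 -> 77
LT 180: heading 77 -> 257
FD 16: (6.095,-4.279) -> (2.496,-19.869) [heading=257, draw]
RT 180: heading 257 -> 77
RT 270: heading 77 -> 167
Final: pos=(2.496,-19.869), heading=167, 8 segment(s) drawn

Segment lengths:
  seg 1: (8,-2) -> (20,-2), length = 12
  seg 2: (20,-2) -> (3,-2), length = 17
  seg 3: (3,-2) -> (-14,-2), length = 17
  seg 4: (-14,-2) -> (-0.477,-5.623), length = 14
  seg 5: (-0.477,-5.623) -> (-6.273,-4.071), length = 6
  seg 6: (-6.273,-4.071) -> (5.319,-7.176), length = 12
  seg 7: (5.319,-7.176) -> (6.095,-4.279), length = 3
  seg 8: (6.095,-4.279) -> (2.496,-19.869), length = 16
Total = 97

Answer: 97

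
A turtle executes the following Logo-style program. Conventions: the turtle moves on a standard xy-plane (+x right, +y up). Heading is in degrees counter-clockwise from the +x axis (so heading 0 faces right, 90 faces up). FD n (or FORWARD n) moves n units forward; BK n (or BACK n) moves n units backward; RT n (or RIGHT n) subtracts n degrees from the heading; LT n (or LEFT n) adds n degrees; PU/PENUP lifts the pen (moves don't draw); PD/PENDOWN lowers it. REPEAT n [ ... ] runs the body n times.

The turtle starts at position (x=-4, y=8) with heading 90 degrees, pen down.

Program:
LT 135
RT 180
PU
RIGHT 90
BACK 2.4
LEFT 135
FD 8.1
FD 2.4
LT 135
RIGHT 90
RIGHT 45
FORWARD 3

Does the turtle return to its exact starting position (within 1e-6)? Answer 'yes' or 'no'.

Answer: no

Derivation:
Executing turtle program step by step:
Start: pos=(-4,8), heading=90, pen down
LT 135: heading 90 -> 225
RT 180: heading 225 -> 45
PU: pen up
RT 90: heading 45 -> 315
BK 2.4: (-4,8) -> (-5.697,9.697) [heading=315, move]
LT 135: heading 315 -> 90
FD 8.1: (-5.697,9.697) -> (-5.697,17.797) [heading=90, move]
FD 2.4: (-5.697,17.797) -> (-5.697,20.197) [heading=90, move]
LT 135: heading 90 -> 225
RT 90: heading 225 -> 135
RT 45: heading 135 -> 90
FD 3: (-5.697,20.197) -> (-5.697,23.197) [heading=90, move]
Final: pos=(-5.697,23.197), heading=90, 0 segment(s) drawn

Start position: (-4, 8)
Final position: (-5.697, 23.197)
Distance = 15.292; >= 1e-6 -> NOT closed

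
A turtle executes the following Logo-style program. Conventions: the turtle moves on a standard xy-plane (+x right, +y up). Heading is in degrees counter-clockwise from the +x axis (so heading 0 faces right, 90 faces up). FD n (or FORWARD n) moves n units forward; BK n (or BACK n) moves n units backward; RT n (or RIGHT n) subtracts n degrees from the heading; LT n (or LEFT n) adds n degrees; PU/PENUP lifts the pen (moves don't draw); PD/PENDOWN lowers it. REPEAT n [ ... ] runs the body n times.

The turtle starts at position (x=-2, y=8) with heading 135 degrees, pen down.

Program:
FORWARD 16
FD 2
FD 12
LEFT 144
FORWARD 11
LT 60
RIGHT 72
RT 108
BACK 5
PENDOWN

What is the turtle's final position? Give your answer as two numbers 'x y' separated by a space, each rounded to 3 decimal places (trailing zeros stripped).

Answer: -16.825 16.557

Derivation:
Executing turtle program step by step:
Start: pos=(-2,8), heading=135, pen down
FD 16: (-2,8) -> (-13.314,19.314) [heading=135, draw]
FD 2: (-13.314,19.314) -> (-14.728,20.728) [heading=135, draw]
FD 12: (-14.728,20.728) -> (-23.213,29.213) [heading=135, draw]
LT 144: heading 135 -> 279
FD 11: (-23.213,29.213) -> (-21.492,18.349) [heading=279, draw]
LT 60: heading 279 -> 339
RT 72: heading 339 -> 267
RT 108: heading 267 -> 159
BK 5: (-21.492,18.349) -> (-16.825,16.557) [heading=159, draw]
PD: pen down
Final: pos=(-16.825,16.557), heading=159, 5 segment(s) drawn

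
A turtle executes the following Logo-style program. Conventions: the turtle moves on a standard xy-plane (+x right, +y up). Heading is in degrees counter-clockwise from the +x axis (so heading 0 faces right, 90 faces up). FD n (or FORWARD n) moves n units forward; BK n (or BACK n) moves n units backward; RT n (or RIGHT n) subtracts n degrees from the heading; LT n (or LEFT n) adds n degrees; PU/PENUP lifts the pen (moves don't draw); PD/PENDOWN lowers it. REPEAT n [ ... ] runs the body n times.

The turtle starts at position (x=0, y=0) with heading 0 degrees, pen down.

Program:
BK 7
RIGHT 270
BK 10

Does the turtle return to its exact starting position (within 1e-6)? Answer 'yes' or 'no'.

Executing turtle program step by step:
Start: pos=(0,0), heading=0, pen down
BK 7: (0,0) -> (-7,0) [heading=0, draw]
RT 270: heading 0 -> 90
BK 10: (-7,0) -> (-7,-10) [heading=90, draw]
Final: pos=(-7,-10), heading=90, 2 segment(s) drawn

Start position: (0, 0)
Final position: (-7, -10)
Distance = 12.207; >= 1e-6 -> NOT closed

Answer: no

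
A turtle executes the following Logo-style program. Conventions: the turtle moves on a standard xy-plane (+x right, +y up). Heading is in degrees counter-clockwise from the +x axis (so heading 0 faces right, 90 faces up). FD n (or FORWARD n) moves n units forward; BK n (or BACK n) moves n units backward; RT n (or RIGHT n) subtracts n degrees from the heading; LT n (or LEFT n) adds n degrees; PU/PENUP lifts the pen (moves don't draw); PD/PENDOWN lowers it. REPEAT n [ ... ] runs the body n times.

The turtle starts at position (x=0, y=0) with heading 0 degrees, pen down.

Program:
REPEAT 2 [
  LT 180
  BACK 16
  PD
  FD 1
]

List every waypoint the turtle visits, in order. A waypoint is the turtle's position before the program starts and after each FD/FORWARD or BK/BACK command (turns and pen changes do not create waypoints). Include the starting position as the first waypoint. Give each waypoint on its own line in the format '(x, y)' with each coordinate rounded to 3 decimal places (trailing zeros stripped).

Executing turtle program step by step:
Start: pos=(0,0), heading=0, pen down
REPEAT 2 [
  -- iteration 1/2 --
  LT 180: heading 0 -> 180
  BK 16: (0,0) -> (16,0) [heading=180, draw]
  PD: pen down
  FD 1: (16,0) -> (15,0) [heading=180, draw]
  -- iteration 2/2 --
  LT 180: heading 180 -> 0
  BK 16: (15,0) -> (-1,0) [heading=0, draw]
  PD: pen down
  FD 1: (-1,0) -> (0,0) [heading=0, draw]
]
Final: pos=(0,0), heading=0, 4 segment(s) drawn
Waypoints (5 total):
(0, 0)
(16, 0)
(15, 0)
(-1, 0)
(0, 0)

Answer: (0, 0)
(16, 0)
(15, 0)
(-1, 0)
(0, 0)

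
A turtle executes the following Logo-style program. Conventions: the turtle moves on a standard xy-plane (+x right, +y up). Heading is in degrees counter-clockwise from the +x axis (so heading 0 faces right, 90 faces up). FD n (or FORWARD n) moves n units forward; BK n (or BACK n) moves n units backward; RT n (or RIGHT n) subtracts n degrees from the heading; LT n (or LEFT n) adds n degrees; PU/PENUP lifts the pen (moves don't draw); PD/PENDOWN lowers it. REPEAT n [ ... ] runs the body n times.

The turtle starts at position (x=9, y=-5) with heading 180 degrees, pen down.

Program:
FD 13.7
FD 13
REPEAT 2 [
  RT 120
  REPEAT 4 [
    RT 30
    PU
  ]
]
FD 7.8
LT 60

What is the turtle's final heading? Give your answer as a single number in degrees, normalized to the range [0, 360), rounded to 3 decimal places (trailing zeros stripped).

Executing turtle program step by step:
Start: pos=(9,-5), heading=180, pen down
FD 13.7: (9,-5) -> (-4.7,-5) [heading=180, draw]
FD 13: (-4.7,-5) -> (-17.7,-5) [heading=180, draw]
REPEAT 2 [
  -- iteration 1/2 --
  RT 120: heading 180 -> 60
  REPEAT 4 [
    -- iteration 1/4 --
    RT 30: heading 60 -> 30
    PU: pen up
    -- iteration 2/4 --
    RT 30: heading 30 -> 0
    PU: pen up
    -- iteration 3/4 --
    RT 30: heading 0 -> 330
    PU: pen up
    -- iteration 4/4 --
    RT 30: heading 330 -> 300
    PU: pen up
  ]
  -- iteration 2/2 --
  RT 120: heading 300 -> 180
  REPEAT 4 [
    -- iteration 1/4 --
    RT 30: heading 180 -> 150
    PU: pen up
    -- iteration 2/4 --
    RT 30: heading 150 -> 120
    PU: pen up
    -- iteration 3/4 --
    RT 30: heading 120 -> 90
    PU: pen up
    -- iteration 4/4 --
    RT 30: heading 90 -> 60
    PU: pen up
  ]
]
FD 7.8: (-17.7,-5) -> (-13.8,1.755) [heading=60, move]
LT 60: heading 60 -> 120
Final: pos=(-13.8,1.755), heading=120, 2 segment(s) drawn

Answer: 120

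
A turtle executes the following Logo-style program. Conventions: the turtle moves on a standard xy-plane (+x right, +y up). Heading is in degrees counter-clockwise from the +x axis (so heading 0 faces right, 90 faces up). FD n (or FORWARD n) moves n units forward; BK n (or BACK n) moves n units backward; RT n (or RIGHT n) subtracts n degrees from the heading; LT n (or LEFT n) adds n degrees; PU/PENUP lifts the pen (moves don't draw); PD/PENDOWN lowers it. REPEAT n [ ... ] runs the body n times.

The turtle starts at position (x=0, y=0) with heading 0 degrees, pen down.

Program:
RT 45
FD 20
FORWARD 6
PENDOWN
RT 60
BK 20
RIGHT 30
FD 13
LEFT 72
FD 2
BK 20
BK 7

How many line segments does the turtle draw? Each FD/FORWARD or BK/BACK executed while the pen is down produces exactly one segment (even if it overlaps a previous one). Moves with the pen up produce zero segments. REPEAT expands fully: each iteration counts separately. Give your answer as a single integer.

Answer: 7

Derivation:
Executing turtle program step by step:
Start: pos=(0,0), heading=0, pen down
RT 45: heading 0 -> 315
FD 20: (0,0) -> (14.142,-14.142) [heading=315, draw]
FD 6: (14.142,-14.142) -> (18.385,-18.385) [heading=315, draw]
PD: pen down
RT 60: heading 315 -> 255
BK 20: (18.385,-18.385) -> (23.561,0.934) [heading=255, draw]
RT 30: heading 255 -> 225
FD 13: (23.561,0.934) -> (14.369,-8.259) [heading=225, draw]
LT 72: heading 225 -> 297
FD 2: (14.369,-8.259) -> (15.277,-10.041) [heading=297, draw]
BK 20: (15.277,-10.041) -> (6.197,7.779) [heading=297, draw]
BK 7: (6.197,7.779) -> (3.019,14.017) [heading=297, draw]
Final: pos=(3.019,14.017), heading=297, 7 segment(s) drawn
Segments drawn: 7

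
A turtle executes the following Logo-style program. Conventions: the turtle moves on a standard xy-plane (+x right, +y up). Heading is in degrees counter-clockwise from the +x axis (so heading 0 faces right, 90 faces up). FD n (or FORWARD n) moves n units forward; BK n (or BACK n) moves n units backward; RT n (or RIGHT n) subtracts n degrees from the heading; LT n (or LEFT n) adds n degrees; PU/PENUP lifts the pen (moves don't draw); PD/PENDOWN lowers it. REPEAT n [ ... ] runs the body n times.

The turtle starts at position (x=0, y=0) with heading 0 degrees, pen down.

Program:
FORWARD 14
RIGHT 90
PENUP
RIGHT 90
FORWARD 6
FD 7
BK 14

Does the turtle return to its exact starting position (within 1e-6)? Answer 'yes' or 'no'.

Executing turtle program step by step:
Start: pos=(0,0), heading=0, pen down
FD 14: (0,0) -> (14,0) [heading=0, draw]
RT 90: heading 0 -> 270
PU: pen up
RT 90: heading 270 -> 180
FD 6: (14,0) -> (8,0) [heading=180, move]
FD 7: (8,0) -> (1,0) [heading=180, move]
BK 14: (1,0) -> (15,0) [heading=180, move]
Final: pos=(15,0), heading=180, 1 segment(s) drawn

Start position: (0, 0)
Final position: (15, 0)
Distance = 15; >= 1e-6 -> NOT closed

Answer: no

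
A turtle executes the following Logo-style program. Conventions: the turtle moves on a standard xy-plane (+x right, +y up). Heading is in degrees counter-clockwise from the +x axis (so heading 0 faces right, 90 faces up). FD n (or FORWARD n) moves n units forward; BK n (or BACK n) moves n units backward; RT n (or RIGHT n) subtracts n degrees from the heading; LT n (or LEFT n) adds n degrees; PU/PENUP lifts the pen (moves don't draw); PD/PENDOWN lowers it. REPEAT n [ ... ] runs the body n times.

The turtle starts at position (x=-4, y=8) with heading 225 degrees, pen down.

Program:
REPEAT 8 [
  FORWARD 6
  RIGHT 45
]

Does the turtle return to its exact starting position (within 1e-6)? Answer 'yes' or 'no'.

Executing turtle program step by step:
Start: pos=(-4,8), heading=225, pen down
REPEAT 8 [
  -- iteration 1/8 --
  FD 6: (-4,8) -> (-8.243,3.757) [heading=225, draw]
  RT 45: heading 225 -> 180
  -- iteration 2/8 --
  FD 6: (-8.243,3.757) -> (-14.243,3.757) [heading=180, draw]
  RT 45: heading 180 -> 135
  -- iteration 3/8 --
  FD 6: (-14.243,3.757) -> (-18.485,8) [heading=135, draw]
  RT 45: heading 135 -> 90
  -- iteration 4/8 --
  FD 6: (-18.485,8) -> (-18.485,14) [heading=90, draw]
  RT 45: heading 90 -> 45
  -- iteration 5/8 --
  FD 6: (-18.485,14) -> (-14.243,18.243) [heading=45, draw]
  RT 45: heading 45 -> 0
  -- iteration 6/8 --
  FD 6: (-14.243,18.243) -> (-8.243,18.243) [heading=0, draw]
  RT 45: heading 0 -> 315
  -- iteration 7/8 --
  FD 6: (-8.243,18.243) -> (-4,14) [heading=315, draw]
  RT 45: heading 315 -> 270
  -- iteration 8/8 --
  FD 6: (-4,14) -> (-4,8) [heading=270, draw]
  RT 45: heading 270 -> 225
]
Final: pos=(-4,8), heading=225, 8 segment(s) drawn

Start position: (-4, 8)
Final position: (-4, 8)
Distance = 0; < 1e-6 -> CLOSED

Answer: yes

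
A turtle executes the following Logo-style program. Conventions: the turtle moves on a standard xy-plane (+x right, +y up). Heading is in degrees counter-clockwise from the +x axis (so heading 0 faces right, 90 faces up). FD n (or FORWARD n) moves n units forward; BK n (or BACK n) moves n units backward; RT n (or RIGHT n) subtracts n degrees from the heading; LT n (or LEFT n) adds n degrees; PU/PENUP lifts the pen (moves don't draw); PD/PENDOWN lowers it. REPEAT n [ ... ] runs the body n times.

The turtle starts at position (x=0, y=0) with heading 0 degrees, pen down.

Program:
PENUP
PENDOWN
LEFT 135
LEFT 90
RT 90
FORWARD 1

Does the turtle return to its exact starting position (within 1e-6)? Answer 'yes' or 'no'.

Answer: no

Derivation:
Executing turtle program step by step:
Start: pos=(0,0), heading=0, pen down
PU: pen up
PD: pen down
LT 135: heading 0 -> 135
LT 90: heading 135 -> 225
RT 90: heading 225 -> 135
FD 1: (0,0) -> (-0.707,0.707) [heading=135, draw]
Final: pos=(-0.707,0.707), heading=135, 1 segment(s) drawn

Start position: (0, 0)
Final position: (-0.707, 0.707)
Distance = 1; >= 1e-6 -> NOT closed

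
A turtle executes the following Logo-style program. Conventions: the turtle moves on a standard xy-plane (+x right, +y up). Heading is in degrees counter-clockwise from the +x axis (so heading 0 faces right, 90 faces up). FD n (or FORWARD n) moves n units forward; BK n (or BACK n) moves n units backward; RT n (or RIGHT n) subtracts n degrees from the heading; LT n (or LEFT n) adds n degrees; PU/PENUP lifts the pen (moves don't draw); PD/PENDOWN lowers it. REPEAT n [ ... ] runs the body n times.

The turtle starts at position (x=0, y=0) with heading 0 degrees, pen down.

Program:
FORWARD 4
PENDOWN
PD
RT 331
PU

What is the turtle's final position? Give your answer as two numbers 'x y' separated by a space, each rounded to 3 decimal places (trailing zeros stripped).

Executing turtle program step by step:
Start: pos=(0,0), heading=0, pen down
FD 4: (0,0) -> (4,0) [heading=0, draw]
PD: pen down
PD: pen down
RT 331: heading 0 -> 29
PU: pen up
Final: pos=(4,0), heading=29, 1 segment(s) drawn

Answer: 4 0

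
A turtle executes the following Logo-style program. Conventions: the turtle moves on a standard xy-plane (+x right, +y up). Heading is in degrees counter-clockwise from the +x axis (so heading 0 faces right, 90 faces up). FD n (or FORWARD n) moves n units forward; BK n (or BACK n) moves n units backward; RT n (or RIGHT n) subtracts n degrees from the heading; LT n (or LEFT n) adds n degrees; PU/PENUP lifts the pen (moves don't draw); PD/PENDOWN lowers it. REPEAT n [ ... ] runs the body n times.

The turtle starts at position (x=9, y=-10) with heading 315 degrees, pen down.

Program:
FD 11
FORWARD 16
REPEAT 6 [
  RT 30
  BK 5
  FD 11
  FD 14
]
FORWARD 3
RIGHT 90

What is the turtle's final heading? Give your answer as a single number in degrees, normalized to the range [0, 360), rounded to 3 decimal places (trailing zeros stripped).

Executing turtle program step by step:
Start: pos=(9,-10), heading=315, pen down
FD 11: (9,-10) -> (16.778,-17.778) [heading=315, draw]
FD 16: (16.778,-17.778) -> (28.092,-29.092) [heading=315, draw]
REPEAT 6 [
  -- iteration 1/6 --
  RT 30: heading 315 -> 285
  BK 5: (28.092,-29.092) -> (26.798,-24.262) [heading=285, draw]
  FD 11: (26.798,-24.262) -> (29.645,-34.887) [heading=285, draw]
  FD 14: (29.645,-34.887) -> (33.268,-48.41) [heading=285, draw]
  -- iteration 2/6 --
  RT 30: heading 285 -> 255
  BK 5: (33.268,-48.41) -> (34.562,-43.581) [heading=255, draw]
  FD 11: (34.562,-43.581) -> (31.715,-54.206) [heading=255, draw]
  FD 14: (31.715,-54.206) -> (28.092,-67.729) [heading=255, draw]
  -- iteration 3/6 --
  RT 30: heading 255 -> 225
  BK 5: (28.092,-67.729) -> (31.627,-64.193) [heading=225, draw]
  FD 11: (31.627,-64.193) -> (23.849,-71.972) [heading=225, draw]
  FD 14: (23.849,-71.972) -> (13.95,-81.871) [heading=225, draw]
  -- iteration 4/6 --
  RT 30: heading 225 -> 195
  BK 5: (13.95,-81.871) -> (18.779,-80.577) [heading=195, draw]
  FD 11: (18.779,-80.577) -> (8.154,-83.424) [heading=195, draw]
  FD 14: (8.154,-83.424) -> (-5.369,-87.047) [heading=195, draw]
  -- iteration 5/6 --
  RT 30: heading 195 -> 165
  BK 5: (-5.369,-87.047) -> (-0.539,-88.342) [heading=165, draw]
  FD 11: (-0.539,-88.342) -> (-11.164,-85.495) [heading=165, draw]
  FD 14: (-11.164,-85.495) -> (-24.687,-81.871) [heading=165, draw]
  -- iteration 6/6 --
  RT 30: heading 165 -> 135
  BK 5: (-24.687,-81.871) -> (-21.152,-85.407) [heading=135, draw]
  FD 11: (-21.152,-85.407) -> (-28.93,-77.628) [heading=135, draw]
  FD 14: (-28.93,-77.628) -> (-38.829,-67.729) [heading=135, draw]
]
FD 3: (-38.829,-67.729) -> (-40.951,-65.608) [heading=135, draw]
RT 90: heading 135 -> 45
Final: pos=(-40.951,-65.608), heading=45, 21 segment(s) drawn

Answer: 45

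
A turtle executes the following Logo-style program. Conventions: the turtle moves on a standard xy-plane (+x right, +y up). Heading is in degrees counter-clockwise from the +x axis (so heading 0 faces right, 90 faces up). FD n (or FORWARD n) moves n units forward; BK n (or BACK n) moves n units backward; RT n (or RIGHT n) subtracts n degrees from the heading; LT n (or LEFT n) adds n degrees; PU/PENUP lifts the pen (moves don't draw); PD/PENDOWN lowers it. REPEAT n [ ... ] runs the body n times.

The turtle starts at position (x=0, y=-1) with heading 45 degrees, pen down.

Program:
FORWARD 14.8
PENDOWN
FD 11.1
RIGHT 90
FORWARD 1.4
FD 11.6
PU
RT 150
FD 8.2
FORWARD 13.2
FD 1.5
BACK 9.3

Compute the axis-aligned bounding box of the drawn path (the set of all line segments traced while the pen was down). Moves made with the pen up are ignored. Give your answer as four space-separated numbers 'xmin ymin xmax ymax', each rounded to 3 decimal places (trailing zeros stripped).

Answer: 0 -1 27.506 17.314

Derivation:
Executing turtle program step by step:
Start: pos=(0,-1), heading=45, pen down
FD 14.8: (0,-1) -> (10.465,9.465) [heading=45, draw]
PD: pen down
FD 11.1: (10.465,9.465) -> (18.314,17.314) [heading=45, draw]
RT 90: heading 45 -> 315
FD 1.4: (18.314,17.314) -> (19.304,16.324) [heading=315, draw]
FD 11.6: (19.304,16.324) -> (27.506,8.122) [heading=315, draw]
PU: pen up
RT 150: heading 315 -> 165
FD 8.2: (27.506,8.122) -> (19.586,10.244) [heading=165, move]
FD 13.2: (19.586,10.244) -> (6.836,13.66) [heading=165, move]
FD 1.5: (6.836,13.66) -> (5.387,14.049) [heading=165, move]
BK 9.3: (5.387,14.049) -> (14.37,11.642) [heading=165, move]
Final: pos=(14.37,11.642), heading=165, 4 segment(s) drawn

Segment endpoints: x in {0, 10.465, 18.314, 19.304, 27.506}, y in {-1, 8.122, 9.465, 16.324, 17.314}
xmin=0, ymin=-1, xmax=27.506, ymax=17.314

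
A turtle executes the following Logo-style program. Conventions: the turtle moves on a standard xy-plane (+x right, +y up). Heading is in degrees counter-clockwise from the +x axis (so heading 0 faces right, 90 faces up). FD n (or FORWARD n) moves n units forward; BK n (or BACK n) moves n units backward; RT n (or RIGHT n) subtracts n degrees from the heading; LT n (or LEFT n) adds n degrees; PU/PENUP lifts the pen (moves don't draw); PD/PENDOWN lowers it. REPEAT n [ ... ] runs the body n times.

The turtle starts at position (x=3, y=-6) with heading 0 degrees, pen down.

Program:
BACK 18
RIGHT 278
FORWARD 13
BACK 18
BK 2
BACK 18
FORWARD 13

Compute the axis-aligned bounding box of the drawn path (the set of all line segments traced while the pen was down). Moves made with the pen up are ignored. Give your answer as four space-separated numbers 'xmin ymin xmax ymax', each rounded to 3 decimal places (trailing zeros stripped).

Answer: -18.479 -30.757 3 6.873

Derivation:
Executing turtle program step by step:
Start: pos=(3,-6), heading=0, pen down
BK 18: (3,-6) -> (-15,-6) [heading=0, draw]
RT 278: heading 0 -> 82
FD 13: (-15,-6) -> (-13.191,6.873) [heading=82, draw]
BK 18: (-13.191,6.873) -> (-15.696,-10.951) [heading=82, draw]
BK 2: (-15.696,-10.951) -> (-15.974,-12.932) [heading=82, draw]
BK 18: (-15.974,-12.932) -> (-18.479,-30.757) [heading=82, draw]
FD 13: (-18.479,-30.757) -> (-16.67,-17.883) [heading=82, draw]
Final: pos=(-16.67,-17.883), heading=82, 6 segment(s) drawn

Segment endpoints: x in {-18.479, -16.67, -15.974, -15.696, -15, -13.191, 3}, y in {-30.757, -17.883, -12.932, -10.951, -6, 6.873}
xmin=-18.479, ymin=-30.757, xmax=3, ymax=6.873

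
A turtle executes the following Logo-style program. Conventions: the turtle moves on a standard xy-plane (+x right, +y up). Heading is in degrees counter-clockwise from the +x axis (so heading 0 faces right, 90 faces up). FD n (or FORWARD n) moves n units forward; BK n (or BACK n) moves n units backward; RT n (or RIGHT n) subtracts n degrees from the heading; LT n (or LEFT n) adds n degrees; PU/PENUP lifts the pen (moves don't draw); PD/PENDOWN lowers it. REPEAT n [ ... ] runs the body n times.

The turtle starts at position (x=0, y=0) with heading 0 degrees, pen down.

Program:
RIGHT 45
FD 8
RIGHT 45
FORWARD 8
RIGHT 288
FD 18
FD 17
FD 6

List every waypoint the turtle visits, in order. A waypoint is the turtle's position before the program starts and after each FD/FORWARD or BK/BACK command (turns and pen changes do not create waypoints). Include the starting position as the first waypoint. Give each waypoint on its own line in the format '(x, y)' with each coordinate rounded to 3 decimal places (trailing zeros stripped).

Executing turtle program step by step:
Start: pos=(0,0), heading=0, pen down
RT 45: heading 0 -> 315
FD 8: (0,0) -> (5.657,-5.657) [heading=315, draw]
RT 45: heading 315 -> 270
FD 8: (5.657,-5.657) -> (5.657,-13.657) [heading=270, draw]
RT 288: heading 270 -> 342
FD 18: (5.657,-13.657) -> (22.776,-19.219) [heading=342, draw]
FD 17: (22.776,-19.219) -> (38.944,-24.472) [heading=342, draw]
FD 6: (38.944,-24.472) -> (44.65,-26.327) [heading=342, draw]
Final: pos=(44.65,-26.327), heading=342, 5 segment(s) drawn
Waypoints (6 total):
(0, 0)
(5.657, -5.657)
(5.657, -13.657)
(22.776, -19.219)
(38.944, -24.472)
(44.65, -26.327)

Answer: (0, 0)
(5.657, -5.657)
(5.657, -13.657)
(22.776, -19.219)
(38.944, -24.472)
(44.65, -26.327)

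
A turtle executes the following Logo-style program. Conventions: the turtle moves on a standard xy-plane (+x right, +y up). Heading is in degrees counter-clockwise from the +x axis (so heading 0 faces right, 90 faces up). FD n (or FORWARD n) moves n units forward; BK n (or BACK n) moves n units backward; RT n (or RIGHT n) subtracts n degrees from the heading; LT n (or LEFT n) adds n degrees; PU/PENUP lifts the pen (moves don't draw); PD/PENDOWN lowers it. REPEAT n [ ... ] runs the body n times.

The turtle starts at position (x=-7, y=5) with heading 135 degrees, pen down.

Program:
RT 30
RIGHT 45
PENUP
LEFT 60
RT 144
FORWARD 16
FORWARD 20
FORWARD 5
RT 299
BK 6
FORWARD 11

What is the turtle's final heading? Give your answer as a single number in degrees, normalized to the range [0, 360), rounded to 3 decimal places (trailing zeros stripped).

Answer: 37

Derivation:
Executing turtle program step by step:
Start: pos=(-7,5), heading=135, pen down
RT 30: heading 135 -> 105
RT 45: heading 105 -> 60
PU: pen up
LT 60: heading 60 -> 120
RT 144: heading 120 -> 336
FD 16: (-7,5) -> (7.617,-1.508) [heading=336, move]
FD 20: (7.617,-1.508) -> (25.888,-9.643) [heading=336, move]
FD 5: (25.888,-9.643) -> (30.455,-11.676) [heading=336, move]
RT 299: heading 336 -> 37
BK 6: (30.455,-11.676) -> (25.664,-15.287) [heading=37, move]
FD 11: (25.664,-15.287) -> (34.449,-8.667) [heading=37, move]
Final: pos=(34.449,-8.667), heading=37, 0 segment(s) drawn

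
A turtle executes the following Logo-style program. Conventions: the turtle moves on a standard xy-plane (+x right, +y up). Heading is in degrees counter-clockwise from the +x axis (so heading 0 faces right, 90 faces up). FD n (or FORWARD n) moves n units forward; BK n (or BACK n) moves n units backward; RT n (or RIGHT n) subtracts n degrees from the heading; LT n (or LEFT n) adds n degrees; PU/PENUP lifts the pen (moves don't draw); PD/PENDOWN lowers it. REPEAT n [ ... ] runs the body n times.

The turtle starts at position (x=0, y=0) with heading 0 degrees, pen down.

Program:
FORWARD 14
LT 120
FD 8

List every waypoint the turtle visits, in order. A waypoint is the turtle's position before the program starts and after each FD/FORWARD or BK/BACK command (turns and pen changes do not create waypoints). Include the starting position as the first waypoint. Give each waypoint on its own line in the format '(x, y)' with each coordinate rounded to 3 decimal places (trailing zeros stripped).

Executing turtle program step by step:
Start: pos=(0,0), heading=0, pen down
FD 14: (0,0) -> (14,0) [heading=0, draw]
LT 120: heading 0 -> 120
FD 8: (14,0) -> (10,6.928) [heading=120, draw]
Final: pos=(10,6.928), heading=120, 2 segment(s) drawn
Waypoints (3 total):
(0, 0)
(14, 0)
(10, 6.928)

Answer: (0, 0)
(14, 0)
(10, 6.928)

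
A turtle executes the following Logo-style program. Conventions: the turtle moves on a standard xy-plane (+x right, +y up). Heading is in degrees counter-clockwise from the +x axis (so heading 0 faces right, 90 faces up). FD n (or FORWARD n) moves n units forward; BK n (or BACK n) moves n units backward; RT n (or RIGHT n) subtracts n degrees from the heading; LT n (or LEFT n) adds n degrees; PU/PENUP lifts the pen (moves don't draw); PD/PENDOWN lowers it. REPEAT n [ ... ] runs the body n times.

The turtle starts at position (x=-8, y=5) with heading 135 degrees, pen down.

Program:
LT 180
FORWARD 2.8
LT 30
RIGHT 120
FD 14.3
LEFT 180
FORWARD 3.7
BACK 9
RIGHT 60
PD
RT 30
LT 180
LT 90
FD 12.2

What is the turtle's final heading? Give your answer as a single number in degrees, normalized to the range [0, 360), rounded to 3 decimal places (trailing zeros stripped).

Answer: 225

Derivation:
Executing turtle program step by step:
Start: pos=(-8,5), heading=135, pen down
LT 180: heading 135 -> 315
FD 2.8: (-8,5) -> (-6.02,3.02) [heading=315, draw]
LT 30: heading 315 -> 345
RT 120: heading 345 -> 225
FD 14.3: (-6.02,3.02) -> (-16.132,-7.092) [heading=225, draw]
LT 180: heading 225 -> 45
FD 3.7: (-16.132,-7.092) -> (-13.515,-4.475) [heading=45, draw]
BK 9: (-13.515,-4.475) -> (-19.879,-10.839) [heading=45, draw]
RT 60: heading 45 -> 345
PD: pen down
RT 30: heading 345 -> 315
LT 180: heading 315 -> 135
LT 90: heading 135 -> 225
FD 12.2: (-19.879,-10.839) -> (-28.506,-19.466) [heading=225, draw]
Final: pos=(-28.506,-19.466), heading=225, 5 segment(s) drawn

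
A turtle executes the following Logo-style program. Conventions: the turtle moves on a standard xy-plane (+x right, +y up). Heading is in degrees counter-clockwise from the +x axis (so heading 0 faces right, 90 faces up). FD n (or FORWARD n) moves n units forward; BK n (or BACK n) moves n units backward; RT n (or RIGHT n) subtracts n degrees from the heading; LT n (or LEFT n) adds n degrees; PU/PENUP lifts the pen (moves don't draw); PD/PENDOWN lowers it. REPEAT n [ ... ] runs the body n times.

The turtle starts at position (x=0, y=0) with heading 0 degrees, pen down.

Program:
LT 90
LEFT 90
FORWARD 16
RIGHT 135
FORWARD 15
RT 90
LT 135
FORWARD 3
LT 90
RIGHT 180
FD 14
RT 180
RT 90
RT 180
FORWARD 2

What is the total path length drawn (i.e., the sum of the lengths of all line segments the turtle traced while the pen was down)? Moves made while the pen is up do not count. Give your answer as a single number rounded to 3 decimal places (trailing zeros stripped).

Executing turtle program step by step:
Start: pos=(0,0), heading=0, pen down
LT 90: heading 0 -> 90
LT 90: heading 90 -> 180
FD 16: (0,0) -> (-16,0) [heading=180, draw]
RT 135: heading 180 -> 45
FD 15: (-16,0) -> (-5.393,10.607) [heading=45, draw]
RT 90: heading 45 -> 315
LT 135: heading 315 -> 90
FD 3: (-5.393,10.607) -> (-5.393,13.607) [heading=90, draw]
LT 90: heading 90 -> 180
RT 180: heading 180 -> 0
FD 14: (-5.393,13.607) -> (8.607,13.607) [heading=0, draw]
RT 180: heading 0 -> 180
RT 90: heading 180 -> 90
RT 180: heading 90 -> 270
FD 2: (8.607,13.607) -> (8.607,11.607) [heading=270, draw]
Final: pos=(8.607,11.607), heading=270, 5 segment(s) drawn

Segment lengths:
  seg 1: (0,0) -> (-16,0), length = 16
  seg 2: (-16,0) -> (-5.393,10.607), length = 15
  seg 3: (-5.393,10.607) -> (-5.393,13.607), length = 3
  seg 4: (-5.393,13.607) -> (8.607,13.607), length = 14
  seg 5: (8.607,13.607) -> (8.607,11.607), length = 2
Total = 50

Answer: 50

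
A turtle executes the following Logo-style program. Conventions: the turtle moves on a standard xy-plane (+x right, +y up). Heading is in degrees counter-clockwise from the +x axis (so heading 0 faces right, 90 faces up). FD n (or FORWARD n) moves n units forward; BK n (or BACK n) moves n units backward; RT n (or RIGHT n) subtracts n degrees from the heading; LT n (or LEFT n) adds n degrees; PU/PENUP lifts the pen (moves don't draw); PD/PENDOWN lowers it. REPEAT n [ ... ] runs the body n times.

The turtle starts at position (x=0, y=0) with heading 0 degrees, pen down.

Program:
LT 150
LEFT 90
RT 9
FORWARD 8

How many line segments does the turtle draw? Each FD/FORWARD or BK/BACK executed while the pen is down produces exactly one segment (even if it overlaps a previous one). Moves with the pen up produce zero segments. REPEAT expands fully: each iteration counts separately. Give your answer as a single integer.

Executing turtle program step by step:
Start: pos=(0,0), heading=0, pen down
LT 150: heading 0 -> 150
LT 90: heading 150 -> 240
RT 9: heading 240 -> 231
FD 8: (0,0) -> (-5.035,-6.217) [heading=231, draw]
Final: pos=(-5.035,-6.217), heading=231, 1 segment(s) drawn
Segments drawn: 1

Answer: 1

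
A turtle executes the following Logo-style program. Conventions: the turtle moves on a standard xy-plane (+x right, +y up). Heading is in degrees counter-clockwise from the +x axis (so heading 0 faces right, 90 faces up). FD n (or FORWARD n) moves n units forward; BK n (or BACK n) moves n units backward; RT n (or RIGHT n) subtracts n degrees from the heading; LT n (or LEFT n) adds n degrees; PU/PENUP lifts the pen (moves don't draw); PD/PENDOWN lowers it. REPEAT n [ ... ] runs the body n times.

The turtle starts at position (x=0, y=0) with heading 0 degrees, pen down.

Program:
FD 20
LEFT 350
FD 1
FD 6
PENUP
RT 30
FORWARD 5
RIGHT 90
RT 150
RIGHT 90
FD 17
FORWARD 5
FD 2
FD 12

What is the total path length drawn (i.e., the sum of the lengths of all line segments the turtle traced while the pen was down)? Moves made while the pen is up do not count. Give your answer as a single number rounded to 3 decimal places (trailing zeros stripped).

Executing turtle program step by step:
Start: pos=(0,0), heading=0, pen down
FD 20: (0,0) -> (20,0) [heading=0, draw]
LT 350: heading 0 -> 350
FD 1: (20,0) -> (20.985,-0.174) [heading=350, draw]
FD 6: (20.985,-0.174) -> (26.894,-1.216) [heading=350, draw]
PU: pen up
RT 30: heading 350 -> 320
FD 5: (26.894,-1.216) -> (30.724,-4.429) [heading=320, move]
RT 90: heading 320 -> 230
RT 150: heading 230 -> 80
RT 90: heading 80 -> 350
FD 17: (30.724,-4.429) -> (47.466,-7.381) [heading=350, move]
FD 5: (47.466,-7.381) -> (52.39,-8.25) [heading=350, move]
FD 2: (52.39,-8.25) -> (54.359,-8.597) [heading=350, move]
FD 12: (54.359,-8.597) -> (66.177,-10.681) [heading=350, move]
Final: pos=(66.177,-10.681), heading=350, 3 segment(s) drawn

Segment lengths:
  seg 1: (0,0) -> (20,0), length = 20
  seg 2: (20,0) -> (20.985,-0.174), length = 1
  seg 3: (20.985,-0.174) -> (26.894,-1.216), length = 6
Total = 27

Answer: 27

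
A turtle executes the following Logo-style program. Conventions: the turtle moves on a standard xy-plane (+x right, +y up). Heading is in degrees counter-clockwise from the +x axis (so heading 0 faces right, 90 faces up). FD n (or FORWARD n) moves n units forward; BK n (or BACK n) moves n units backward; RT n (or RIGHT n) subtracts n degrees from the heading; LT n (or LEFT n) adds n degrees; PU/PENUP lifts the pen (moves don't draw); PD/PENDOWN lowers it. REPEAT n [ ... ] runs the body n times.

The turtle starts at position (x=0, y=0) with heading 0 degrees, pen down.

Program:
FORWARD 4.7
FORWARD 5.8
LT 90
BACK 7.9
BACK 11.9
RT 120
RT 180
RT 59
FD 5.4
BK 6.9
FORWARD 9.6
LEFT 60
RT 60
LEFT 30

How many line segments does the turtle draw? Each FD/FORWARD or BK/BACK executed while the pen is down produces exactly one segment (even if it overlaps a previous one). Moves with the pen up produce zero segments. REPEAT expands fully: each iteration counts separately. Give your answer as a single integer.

Answer: 7

Derivation:
Executing turtle program step by step:
Start: pos=(0,0), heading=0, pen down
FD 4.7: (0,0) -> (4.7,0) [heading=0, draw]
FD 5.8: (4.7,0) -> (10.5,0) [heading=0, draw]
LT 90: heading 0 -> 90
BK 7.9: (10.5,0) -> (10.5,-7.9) [heading=90, draw]
BK 11.9: (10.5,-7.9) -> (10.5,-19.8) [heading=90, draw]
RT 120: heading 90 -> 330
RT 180: heading 330 -> 150
RT 59: heading 150 -> 91
FD 5.4: (10.5,-19.8) -> (10.406,-14.401) [heading=91, draw]
BK 6.9: (10.406,-14.401) -> (10.526,-21.3) [heading=91, draw]
FD 9.6: (10.526,-21.3) -> (10.359,-11.701) [heading=91, draw]
LT 60: heading 91 -> 151
RT 60: heading 151 -> 91
LT 30: heading 91 -> 121
Final: pos=(10.359,-11.701), heading=121, 7 segment(s) drawn
Segments drawn: 7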